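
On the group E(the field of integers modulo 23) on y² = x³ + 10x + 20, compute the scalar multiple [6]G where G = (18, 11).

Repeated addition: build up to 6G.
2G: tangent at (18, 11): λ = (3·18² + 10)/(2·11) ≡ 16/22. 22⁻¹ ≡ 22 (mod 23) since 22·22 = 484 ≡ 1, so λ ≡ 16·22 ≡ 7.
  x = λ² - 18 - 18 = 49 - 36 ≡ 13; y = λ·(18 - 13) - 11 ≡ 1. → (13, 1)
3G: (13, 1) + (18, 11). λ = (11 - 1)/(18 - 13) ≡ 10/5 mod 23. 5⁻¹ ≡ 14 (mod 23) since 5·14 = 70 ≡ 1, so λ ≡ 2.
  x = λ² - 13 - 18 = 4 - 31 ≡ 19; y = λ·(13 - 19) - 1 ≡ 10. → (19, 10)
4G: (19, 10) + (18, 11). λ = (11 - 10)/(18 - 19) ≡ 1/22 mod 23. 22⁻¹ ≡ 22 (mod 23) since 22·22 = 484 ≡ 1, so λ ≡ 22.
  x = λ² - 19 - 18 = 484 - 37 ≡ 10; y = λ·(19 - 10) - 10 ≡ 4. → (10, 4)
5G: (10, 4) + (18, 11). λ = (11 - 4)/(18 - 10) ≡ 7/8 mod 23. 8⁻¹ ≡ 3 (mod 23), so λ ≡ 21.
  x = λ² - 10 - 18 = 441 - 28 ≡ 22; y = λ·(10 - 22) - 4 ≡ 20. → (22, 20)
6G: (22, 20) + (18, 11). λ = (11 - 20)/(18 - 22) ≡ 14/19 mod 23. 19⁻¹ ≡ 17 (mod 23) since 19·17 = 323 ≡ 1, so λ ≡ 8.
  x = λ² - 22 - 18 = 64 - 40 ≡ 1; y = λ·(22 - 1) - 20 ≡ 10. → (1, 10)

(1, 10)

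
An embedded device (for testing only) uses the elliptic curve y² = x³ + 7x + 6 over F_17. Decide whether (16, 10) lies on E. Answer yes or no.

y² = 10² ≡ 15; x³ + 7x + 6 = 4214 ≡ 15 (mod 17). 15 = 15.

yes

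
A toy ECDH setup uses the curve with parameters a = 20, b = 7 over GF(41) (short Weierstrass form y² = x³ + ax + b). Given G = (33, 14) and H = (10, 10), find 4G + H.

(15, 22)

First 4G:
Double-and-add on 4 = (100)₂. Start with G = (33, 14) for the leading 1-bit.
double: tangent at (33, 14): λ = (3·33² + 20)/(2·14) ≡ 7/28. 28⁻¹ ≡ 22 (mod 41) since 28·22 = 616 ≡ 1, so λ ≡ 7·22 ≡ 31.
  x = λ² - 33 - 33 = 961 - 66 ≡ 34; y = λ·(33 - 34) - 14 ≡ 37. → (34, 37)
double: tangent at (34, 37): λ = (3·34² + 20)/(2·37) ≡ 3/33. 33⁻¹ ≡ 5 (mod 41), so λ ≡ 3·5 ≡ 15.
  x = λ² - 34 - 34 = 225 - 68 ≡ 34; y = λ·(34 - 34) - 37 ≡ 4. → (34, 4)
4G = (34, 4).
Finally 4G + H:
(34, 4) + (10, 10). λ = (10 - 4)/(10 - 34) ≡ 6/17 mod 41. 17⁻¹ ≡ 29 (mod 41), so λ ≡ 10.
  x = λ² - 34 - 10 = 100 - 44 ≡ 15; y = λ·(34 - 15) - 4 ≡ 22. → (15, 22)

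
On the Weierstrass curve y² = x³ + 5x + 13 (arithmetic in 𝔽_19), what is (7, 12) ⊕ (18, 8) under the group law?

(7, 12) + (18, 8). λ = (8 - 12)/(18 - 7) ≡ 15/11 mod 19. 11⁻¹ ≡ 7 (mod 19) since 11·7 = 77 ≡ 1, so λ ≡ 10.
  x = λ² - 7 - 18 = 100 - 25 ≡ 18; y = λ·(7 - 18) - 12 ≡ 11. → (18, 11)

(18, 11)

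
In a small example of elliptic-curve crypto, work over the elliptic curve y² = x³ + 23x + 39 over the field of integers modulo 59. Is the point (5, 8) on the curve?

no

y² = 8² ≡ 5; x³ + 23x + 39 = 279 ≡ 43 (mod 59). 5 ≠ 43.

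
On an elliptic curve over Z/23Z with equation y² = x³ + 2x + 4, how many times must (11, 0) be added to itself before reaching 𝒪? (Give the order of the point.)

2P: (11, 0) + (11, 0): same x and y₁ ≡ -y₂, so the sum is 𝒪.
2P = 𝒪, so the order is 2.

2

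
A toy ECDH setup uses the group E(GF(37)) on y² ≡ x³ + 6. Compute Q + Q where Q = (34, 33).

(33, 33)

tangent at (34, 33): λ = (3·34² + 0)/(2·33) ≡ 27/29. 29⁻¹ ≡ 23 (mod 37), so λ ≡ 27·23 ≡ 29.
  x = λ² - 34 - 34 = 841 - 68 ≡ 33; y = λ·(34 - 33) - 33 ≡ 33. → (33, 33)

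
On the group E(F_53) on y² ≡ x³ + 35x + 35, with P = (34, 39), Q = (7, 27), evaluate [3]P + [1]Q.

(10, 31)

First 3P:
Repeated addition: build up to 3P.
2P: tangent at (34, 39): λ = (3·34² + 35)/(2·39) ≡ 5/25. 25⁻¹ ≡ 17 (mod 53), so λ ≡ 5·17 ≡ 32.
  x = λ² - 34 - 34 = 1024 - 68 ≡ 2; y = λ·(34 - 2) - 39 ≡ 31. → (2, 31)
3P: (2, 31) + (34, 39). λ = (39 - 31)/(34 - 2) ≡ 8/32 mod 53. 32⁻¹ ≡ 5 (mod 53) since 32·5 = 160 ≡ 1, so λ ≡ 40.
  x = λ² - 2 - 34 = 1600 - 36 ≡ 27; y = λ·(2 - 27) - 31 ≡ 29. → (27, 29)
3P = (27, 29).
Finally 3P + Q:
(27, 29) + (7, 27). λ = (27 - 29)/(7 - 27) ≡ 51/33 mod 53. 33⁻¹ ≡ 45 (mod 53), so λ ≡ 16.
  x = λ² - 27 - 7 = 256 - 34 ≡ 10; y = λ·(27 - 10) - 29 ≡ 31. → (10, 31)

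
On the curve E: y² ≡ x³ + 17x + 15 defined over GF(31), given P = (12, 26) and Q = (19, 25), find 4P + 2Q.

(22, 1)

First 4P:
Repeated addition: build up to 4P.
2P: tangent at (12, 26): λ = (3·12² + 17)/(2·26) ≡ 15/21. 21⁻¹ ≡ 3 (mod 31), so λ ≡ 15·3 ≡ 14.
  x = λ² - 12 - 12 = 196 - 24 ≡ 17; y = λ·(12 - 17) - 26 ≡ 28. → (17, 28)
3P: (17, 28) + (12, 26). λ = (26 - 28)/(12 - 17) ≡ 29/26 mod 31. 26⁻¹ ≡ 6 (mod 31) since 26·6 = 156 ≡ 1, so λ ≡ 19.
  x = λ² - 17 - 12 = 361 - 29 ≡ 22; y = λ·(17 - 22) - 28 ≡ 1. → (22, 1)
4P: (22, 1) + (12, 26). λ = (26 - 1)/(12 - 22) ≡ 25/21 mod 31. 21⁻¹ ≡ 3 (mod 31) since 21·3 = 63 ≡ 1, so λ ≡ 13.
  x = λ² - 22 - 12 = 169 - 34 ≡ 11; y = λ·(22 - 11) - 1 ≡ 18. → (11, 18)
4P = (11, 18).
Next 2Q:
Repeated addition: build up to 2Q.
2Q: tangent at (19, 25): λ = (3·19² + 17)/(2·25) ≡ 15/19. 19⁻¹ ≡ 18 (mod 31) since 19·18 = 342 ≡ 1, so λ ≡ 15·18 ≡ 22.
  x = λ² - 19 - 19 = 484 - 38 ≡ 12; y = λ·(19 - 12) - 25 ≡ 5. → (12, 5)
2Q = (12, 5).
Finally 4P + 2Q:
(11, 18) + (12, 5). λ = (5 - 18)/(12 - 11) ≡ 18/1 mod 31. 1⁻¹ ≡ 1 (mod 31) since 1·1 = 1 ≡ 1, so λ ≡ 18.
  x = λ² - 11 - 12 = 324 - 23 ≡ 22; y = λ·(11 - 22) - 18 ≡ 1. → (22, 1)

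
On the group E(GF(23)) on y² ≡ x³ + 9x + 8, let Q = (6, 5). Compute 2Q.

tangent at (6, 5): λ = (3·6² + 9)/(2·5) ≡ 2/10. 10⁻¹ ≡ 7 (mod 23) since 10·7 = 70 ≡ 1, so λ ≡ 2·7 ≡ 14.
  x = λ² - 6 - 6 = 196 - 12 ≡ 0; y = λ·(6 - 0) - 5 ≡ 10. → (0, 10)

(0, 10)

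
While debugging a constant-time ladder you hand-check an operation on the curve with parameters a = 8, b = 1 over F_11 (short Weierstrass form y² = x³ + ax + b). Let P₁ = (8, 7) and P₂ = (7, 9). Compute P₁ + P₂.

(0, 10)

(8, 7) + (7, 9). λ = (9 - 7)/(7 - 8) ≡ 2/10 mod 11. 10⁻¹ ≡ 10 (mod 11), so λ ≡ 9.
  x = λ² - 8 - 7 = 81 - 15 ≡ 0; y = λ·(8 - 0) - 7 ≡ 10. → (0, 10)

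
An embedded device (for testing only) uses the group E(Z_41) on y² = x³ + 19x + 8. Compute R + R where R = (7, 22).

(32, 16)

tangent at (7, 22): λ = (3·7² + 19)/(2·22) ≡ 2/3. 3⁻¹ ≡ 14 (mod 41), so λ ≡ 2·14 ≡ 28.
  x = λ² - 7 - 7 = 784 - 14 ≡ 32; y = λ·(7 - 32) - 22 ≡ 16. → (32, 16)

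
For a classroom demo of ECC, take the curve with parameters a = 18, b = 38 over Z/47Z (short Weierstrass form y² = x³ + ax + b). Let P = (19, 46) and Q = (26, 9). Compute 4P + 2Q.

First 4P:
Double-and-add on 4 = (100)₂. Start with P = (19, 46) for the leading 1-bit.
double: tangent at (19, 46): λ = (3·19² + 18)/(2·46) ≡ 20/45. 45⁻¹ ≡ 23 (mod 47) since 45·23 = 1035 ≡ 1, so λ ≡ 20·23 ≡ 37.
  x = λ² - 19 - 19 = 1369 - 38 ≡ 15; y = λ·(19 - 15) - 46 ≡ 8. → (15, 8)
double: tangent at (15, 8): λ = (3·15² + 18)/(2·8) ≡ 35/16. 16⁻¹ ≡ 3 (mod 47), so λ ≡ 35·3 ≡ 11.
  x = λ² - 15 - 15 = 121 - 30 ≡ 44; y = λ·(15 - 44) - 8 ≡ 2. → (44, 2)
4P = (44, 2).
Next 2Q:
Repeated addition: build up to 2Q.
2Q: tangent at (26, 9): λ = (3·26² + 18)/(2·9) ≡ 25/18. 18⁻¹ ≡ 34 (mod 47) since 18·34 = 612 ≡ 1, so λ ≡ 25·34 ≡ 4.
  x = λ² - 26 - 26 = 16 - 52 ≡ 11; y = λ·(26 - 11) - 9 ≡ 4. → (11, 4)
2Q = (11, 4).
Finally 4P + 2Q:
(44, 2) + (11, 4). λ = (4 - 2)/(11 - 44) ≡ 2/14 mod 47. 14⁻¹ ≡ 37 (mod 47), so λ ≡ 27.
  x = λ² - 44 - 11 = 729 - 55 ≡ 16; y = λ·(44 - 16) - 2 ≡ 2. → (16, 2)

(16, 2)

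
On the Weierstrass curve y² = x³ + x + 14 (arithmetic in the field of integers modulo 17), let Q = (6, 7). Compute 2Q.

tangent at (6, 7): λ = (3·6² + 1)/(2·7) ≡ 7/14. 14⁻¹ ≡ 11 (mod 17) since 14·11 = 154 ≡ 1, so λ ≡ 7·11 ≡ 9.
  x = λ² - 6 - 6 = 81 - 12 ≡ 1; y = λ·(6 - 1) - 7 ≡ 4. → (1, 4)

(1, 4)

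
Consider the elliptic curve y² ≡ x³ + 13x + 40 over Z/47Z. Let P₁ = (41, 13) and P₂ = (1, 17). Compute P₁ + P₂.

(41, 13) + (1, 17). λ = (17 - 13)/(1 - 41) ≡ 4/7 mod 47. 7⁻¹ ≡ 27 (mod 47), so λ ≡ 14.
  x = λ² - 41 - 1 = 196 - 42 ≡ 13; y = λ·(41 - 13) - 13 ≡ 3. → (13, 3)

(13, 3)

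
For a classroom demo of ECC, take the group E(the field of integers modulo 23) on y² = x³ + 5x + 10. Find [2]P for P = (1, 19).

(22, 2)

tangent at (1, 19): λ = (3·1² + 5)/(2·19) ≡ 8/15. 15⁻¹ ≡ 20 (mod 23), so λ ≡ 8·20 ≡ 22.
  x = λ² - 1 - 1 = 484 - 2 ≡ 22; y = λ·(1 - 22) - 19 ≡ 2. → (22, 2)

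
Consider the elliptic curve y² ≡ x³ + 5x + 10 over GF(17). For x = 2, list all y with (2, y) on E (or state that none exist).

x³ + 5x + 10 = 28 ≡ 11 (mod 17).
11 is a non-residue mod 17; no y exists.

none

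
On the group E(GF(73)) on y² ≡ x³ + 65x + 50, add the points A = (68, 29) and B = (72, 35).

(63, 15)

(68, 29) + (72, 35). λ = (35 - 29)/(72 - 68) ≡ 6/4 mod 73. 4⁻¹ ≡ 55 (mod 73), so λ ≡ 38.
  x = λ² - 68 - 72 = 1444 - 140 ≡ 63; y = λ·(68 - 63) - 29 ≡ 15. → (63, 15)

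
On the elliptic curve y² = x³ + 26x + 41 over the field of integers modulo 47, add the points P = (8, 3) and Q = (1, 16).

(5, 25)

(8, 3) + (1, 16). λ = (16 - 3)/(1 - 8) ≡ 13/40 mod 47. 40⁻¹ ≡ 20 (mod 47), so λ ≡ 25.
  x = λ² - 8 - 1 = 625 - 9 ≡ 5; y = λ·(8 - 5) - 3 ≡ 25. → (5, 25)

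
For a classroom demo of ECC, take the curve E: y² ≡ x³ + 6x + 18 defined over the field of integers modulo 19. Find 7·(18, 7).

Write P = (18, 7).
Repeated addition: build up to 7P.
2P: tangent at (18, 7): λ = (3·18² + 6)/(2·7) ≡ 9/14. 14⁻¹ ≡ 15 (mod 19), so λ ≡ 9·15 ≡ 2.
  x = λ² - 18 - 18 = 4 - 36 ≡ 6; y = λ·(18 - 6) - 7 ≡ 17. → (6, 17)
3P: (6, 17) + (18, 7). λ = (7 - 17)/(18 - 6) ≡ 9/12 mod 19. 12⁻¹ ≡ 8 (mod 19), so λ ≡ 15.
  x = λ² - 6 - 18 = 225 - 24 ≡ 11; y = λ·(6 - 11) - 17 ≡ 3. → (11, 3)
4P: (11, 3) + (18, 7). λ = (7 - 3)/(18 - 11) ≡ 4/7 mod 19. 7⁻¹ ≡ 11 (mod 19), so λ ≡ 6.
  x = λ² - 11 - 18 = 36 - 29 ≡ 7; y = λ·(11 - 7) - 3 ≡ 2. → (7, 2)
5P: (7, 2) + (18, 7). λ = (7 - 2)/(18 - 7) ≡ 5/11 mod 19. 11⁻¹ ≡ 7 (mod 19), so λ ≡ 16.
  x = λ² - 7 - 18 = 256 - 25 ≡ 3; y = λ·(7 - 3) - 2 ≡ 5. → (3, 5)
6P: (3, 5) + (18, 7). λ = (7 - 5)/(18 - 3) ≡ 2/15 mod 19. 15⁻¹ ≡ 14 (mod 19) since 15·14 = 210 ≡ 1, so λ ≡ 9.
  x = λ² - 3 - 18 = 81 - 21 ≡ 3; y = λ·(3 - 3) - 5 ≡ 14. → (3, 14)
7P: (3, 14) + (18, 7). λ = (7 - 14)/(18 - 3) ≡ 12/15 mod 19. 15⁻¹ ≡ 14 (mod 19) since 15·14 = 210 ≡ 1, so λ ≡ 16.
  x = λ² - 3 - 18 = 256 - 21 ≡ 7; y = λ·(3 - 7) - 14 ≡ 17. → (7, 17)

(7, 17)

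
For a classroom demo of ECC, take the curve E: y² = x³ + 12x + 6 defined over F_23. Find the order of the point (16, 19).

2P: tangent at (16, 19): λ = (3·16² + 12)/(2·19) ≡ 21/15. 15⁻¹ ≡ 20 (mod 23) since 15·20 = 300 ≡ 1, so λ ≡ 21·20 ≡ 6.
  x = λ² - 16 - 16 = 36 - 32 ≡ 4; y = λ·(16 - 4) - 19 ≡ 7. → (4, 7)
3P: (4, 7) + (16, 19). λ = (19 - 7)/(16 - 4) ≡ 12/12 mod 23. 12⁻¹ ≡ 2 (mod 23), so λ ≡ 1.
  x = λ² - 4 - 16 = 1 - 20 ≡ 4; y = λ·(4 - 4) - 7 ≡ 16. → (4, 16)
4P: (4, 16) + (16, 19). λ = (19 - 16)/(16 - 4) ≡ 3/12 mod 23. 12⁻¹ ≡ 2 (mod 23) since 12·2 = 24 ≡ 1, so λ ≡ 6.
  x = λ² - 4 - 16 = 36 - 20 ≡ 16; y = λ·(4 - 16) - 16 ≡ 4. → (16, 4)
5P: (16, 4) + (16, 19): same x and y₁ ≡ -y₂, so the sum is the point at infinity.
5P = the point at infinity, so the order is 5.

5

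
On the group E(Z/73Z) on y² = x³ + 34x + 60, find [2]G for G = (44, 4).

tangent at (44, 4): λ = (3·44² + 34)/(2·4) ≡ 2/8. 8⁻¹ ≡ 64 (mod 73), so λ ≡ 2·64 ≡ 55.
  x = λ² - 44 - 44 = 3025 - 88 ≡ 17; y = λ·(44 - 17) - 4 ≡ 21. → (17, 21)

(17, 21)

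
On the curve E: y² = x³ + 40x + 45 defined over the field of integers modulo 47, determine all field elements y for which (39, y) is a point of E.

x³ + 40x + 45 = 60924 ≡ 12 (mod 47).
Square roots of 12 mod 47: 23 and 24 (since 23² = 529 ≡ 12).

23, 24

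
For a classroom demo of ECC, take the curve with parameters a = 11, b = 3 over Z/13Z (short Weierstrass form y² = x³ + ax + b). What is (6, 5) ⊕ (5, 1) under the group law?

(5, 12)

(6, 5) + (5, 1). λ = (1 - 5)/(5 - 6) ≡ 9/12 mod 13. 12⁻¹ ≡ 12 (mod 13), so λ ≡ 4.
  x = λ² - 6 - 5 = 16 - 11 ≡ 5; y = λ·(6 - 5) - 5 ≡ 12. → (5, 12)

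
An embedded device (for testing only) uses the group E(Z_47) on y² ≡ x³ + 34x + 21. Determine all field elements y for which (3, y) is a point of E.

x³ + 34x + 21 = 150 ≡ 9 (mod 47).
Square roots of 9 mod 47: 3 and 44 (since 3² = 9 ≡ 9).

3, 44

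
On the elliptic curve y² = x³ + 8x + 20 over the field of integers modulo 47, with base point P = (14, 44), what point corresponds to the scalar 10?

Double-and-add on 10 = (1010)₂. Start with P = (14, 44) for the leading 1-bit.
double: tangent at (14, 44): λ = (3·14² + 8)/(2·44) ≡ 32/41. 41⁻¹ ≡ 39 (mod 47), so λ ≡ 32·39 ≡ 26.
  x = λ² - 14 - 14 = 676 - 28 ≡ 37; y = λ·(14 - 37) - 44 ≡ 16. → (37, 16)
double: tangent at (37, 16): λ = (3·37² + 8)/(2·16) ≡ 26/32. 32⁻¹ ≡ 25 (mod 47) since 32·25 = 800 ≡ 1, so λ ≡ 26·25 ≡ 39.
  x = λ² - 37 - 37 = 1521 - 74 ≡ 37; y = λ·(37 - 37) - 16 ≡ 31. → (37, 31)
add P: (37, 31) + (14, 44). λ = (44 - 31)/(14 - 37) ≡ 13/24 mod 47. 24⁻¹ ≡ 2 (mod 47) since 24·2 = 48 ≡ 1, so λ ≡ 26.
  x = λ² - 37 - 14 = 676 - 51 ≡ 14; y = λ·(37 - 14) - 31 ≡ 3. → (14, 3)
double: tangent at (14, 3): λ = (3·14² + 8)/(2·3) ≡ 32/6. 6⁻¹ ≡ 8 (mod 47), so λ ≡ 32·8 ≡ 21.
  x = λ² - 14 - 14 = 441 - 28 ≡ 37; y = λ·(14 - 37) - 3 ≡ 31. → (37, 31)

(37, 31)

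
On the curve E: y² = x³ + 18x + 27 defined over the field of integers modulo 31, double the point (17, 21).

tangent at (17, 21): λ = (3·17² + 18)/(2·21) ≡ 17/11. 11⁻¹ ≡ 17 (mod 31), so λ ≡ 17·17 ≡ 10.
  x = λ² - 17 - 17 = 100 - 34 ≡ 4; y = λ·(17 - 4) - 21 ≡ 16. → (4, 16)

(4, 16)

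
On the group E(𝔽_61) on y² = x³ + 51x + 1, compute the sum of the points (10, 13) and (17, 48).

(10, 13) + (17, 48). λ = (48 - 13)/(17 - 10) ≡ 35/7 mod 61. 7⁻¹ ≡ 35 (mod 61), so λ ≡ 5.
  x = λ² - 10 - 17 = 25 - 27 ≡ 59; y = λ·(10 - 59) - 13 ≡ 47. → (59, 47)

(59, 47)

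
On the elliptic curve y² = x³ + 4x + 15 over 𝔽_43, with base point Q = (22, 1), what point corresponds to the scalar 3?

Repeated addition: build up to 3Q.
2Q: tangent at (22, 1): λ = (3·22² + 4)/(2·1) ≡ 37/2. 2⁻¹ ≡ 22 (mod 43), so λ ≡ 37·22 ≡ 40.
  x = λ² - 22 - 22 = 1600 - 44 ≡ 8; y = λ·(22 - 8) - 1 ≡ 0. → (8, 0)
3Q: (8, 0) + (22, 1). λ = (1 - 0)/(22 - 8) ≡ 1/14 mod 43. 14⁻¹ ≡ 40 (mod 43), so λ ≡ 40.
  x = λ² - 8 - 22 = 1600 - 30 ≡ 22; y = λ·(8 - 22) - 0 ≡ 42. → (22, 42)

(22, 42)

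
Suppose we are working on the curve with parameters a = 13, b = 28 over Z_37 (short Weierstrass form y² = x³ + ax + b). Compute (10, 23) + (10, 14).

O

The two points share x = 10 and their y-coordinates satisfy 23 + 14 ≡ 0 (mod 37), so they are inverses. Their sum is the point at infinity.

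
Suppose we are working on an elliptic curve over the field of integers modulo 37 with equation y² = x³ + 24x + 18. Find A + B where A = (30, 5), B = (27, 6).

(30, 5) + (27, 6). λ = (6 - 5)/(27 - 30) ≡ 1/34 mod 37. 34⁻¹ ≡ 12 (mod 37), so λ ≡ 12.
  x = λ² - 30 - 27 = 144 - 57 ≡ 13; y = λ·(30 - 13) - 5 ≡ 14. → (13, 14)

(13, 14)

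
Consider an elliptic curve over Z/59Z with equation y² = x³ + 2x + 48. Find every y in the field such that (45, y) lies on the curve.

x³ + 2x + 48 = 91263 ≡ 49 (mod 59).
Square roots of 49 mod 59: 7 and 52 (since 7² = 49 ≡ 49).

7, 52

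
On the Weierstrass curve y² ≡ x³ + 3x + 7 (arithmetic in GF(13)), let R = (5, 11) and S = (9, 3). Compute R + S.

(3, 11)

(5, 11) + (9, 3). λ = (3 - 11)/(9 - 5) ≡ 5/4 mod 13. 4⁻¹ ≡ 10 (mod 13) since 4·10 = 40 ≡ 1, so λ ≡ 11.
  x = λ² - 5 - 9 = 121 - 14 ≡ 3; y = λ·(5 - 3) - 11 ≡ 11. → (3, 11)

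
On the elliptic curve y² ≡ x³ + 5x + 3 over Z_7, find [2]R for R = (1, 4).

(6, 5)

tangent at (1, 4): λ = (3·1² + 5)/(2·4) ≡ 1/1. 1⁻¹ ≡ 1 (mod 7) since 1·1 = 1 ≡ 1, so λ ≡ 1·1 ≡ 1.
  x = λ² - 1 - 1 = 1 - 2 ≡ 6; y = λ·(1 - 6) - 4 ≡ 5. → (6, 5)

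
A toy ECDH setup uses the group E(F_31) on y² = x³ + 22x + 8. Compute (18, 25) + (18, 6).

The two points share x = 18 and their y-coordinates satisfy 25 + 6 ≡ 0 (mod 31), so they are inverses. Their sum is ∞.

O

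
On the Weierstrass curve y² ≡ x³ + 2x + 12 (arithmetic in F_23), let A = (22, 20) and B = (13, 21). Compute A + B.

(13, 2)

(22, 20) + (13, 21). λ = (21 - 20)/(13 - 22) ≡ 1/14 mod 23. 14⁻¹ ≡ 5 (mod 23), so λ ≡ 5.
  x = λ² - 22 - 13 = 25 - 35 ≡ 13; y = λ·(22 - 13) - 20 ≡ 2. → (13, 2)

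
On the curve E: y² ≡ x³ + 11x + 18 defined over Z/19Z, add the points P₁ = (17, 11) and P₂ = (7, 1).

(17, 11) + (7, 1). λ = (1 - 11)/(7 - 17) ≡ 9/9 mod 19. 9⁻¹ ≡ 17 (mod 19), so λ ≡ 1.
  x = λ² - 17 - 7 = 1 - 24 ≡ 15; y = λ·(17 - 15) - 11 ≡ 10. → (15, 10)

(15, 10)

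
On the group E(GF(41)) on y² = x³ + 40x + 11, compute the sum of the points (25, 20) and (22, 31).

(25, 20) + (22, 31). λ = (31 - 20)/(22 - 25) ≡ 11/38 mod 41. 38⁻¹ ≡ 27 (mod 41), so λ ≡ 10.
  x = λ² - 25 - 22 = 100 - 47 ≡ 12; y = λ·(25 - 12) - 20 ≡ 28. → (12, 28)

(12, 28)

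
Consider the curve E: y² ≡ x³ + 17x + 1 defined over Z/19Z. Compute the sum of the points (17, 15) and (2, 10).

(17, 4)

(17, 15) + (2, 10). λ = (10 - 15)/(2 - 17) ≡ 14/4 mod 19. 4⁻¹ ≡ 5 (mod 19), so λ ≡ 13.
  x = λ² - 17 - 2 = 169 - 19 ≡ 17; y = λ·(17 - 17) - 15 ≡ 4. → (17, 4)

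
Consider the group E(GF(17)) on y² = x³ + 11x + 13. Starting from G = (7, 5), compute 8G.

(2, 14)

Double-and-add on 8 = (1000)₂. Start with G = (7, 5) for the leading 1-bit.
double: tangent at (7, 5): λ = (3·7² + 11)/(2·5) ≡ 5/10. 10⁻¹ ≡ 12 (mod 17) since 10·12 = 120 ≡ 1, so λ ≡ 5·12 ≡ 9.
  x = λ² - 7 - 7 = 81 - 14 ≡ 16; y = λ·(7 - 16) - 5 ≡ 16. → (16, 16)
double: tangent at (16, 16): λ = (3·16² + 11)/(2·16) ≡ 14/15. 15⁻¹ ≡ 8 (mod 17) since 15·8 = 120 ≡ 1, so λ ≡ 14·8 ≡ 10.
  x = λ² - 16 - 16 = 100 - 32 ≡ 0; y = λ·(16 - 0) - 16 ≡ 8. → (0, 8)
double: tangent at (0, 8): λ = (3·0² + 11)/(2·8) ≡ 11/16. 16⁻¹ ≡ 16 (mod 17) since 16·16 = 256 ≡ 1, so λ ≡ 11·16 ≡ 6.
  x = λ² - 0 - 0 = 36 - 0 ≡ 2; y = λ·(0 - 2) - 8 ≡ 14. → (2, 14)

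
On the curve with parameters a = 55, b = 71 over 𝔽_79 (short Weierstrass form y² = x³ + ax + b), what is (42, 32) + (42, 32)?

(68, 30)

tangent at (42, 32): λ = (3·42² + 55)/(2·32) ≡ 54/64. 64⁻¹ ≡ 21 (mod 79), so λ ≡ 54·21 ≡ 28.
  x = λ² - 42 - 42 = 784 - 84 ≡ 68; y = λ·(42 - 68) - 32 ≡ 30. → (68, 30)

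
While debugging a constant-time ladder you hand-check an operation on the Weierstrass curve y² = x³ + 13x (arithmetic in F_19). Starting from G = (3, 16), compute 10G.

Repeated addition: build up to 10G.
2G: tangent at (3, 16): λ = (3·3² + 13)/(2·16) ≡ 2/13. 13⁻¹ ≡ 3 (mod 19), so λ ≡ 2·3 ≡ 6.
  x = λ² - 3 - 3 = 36 - 6 ≡ 11; y = λ·(3 - 11) - 16 ≡ 12. → (11, 12)
3G: (11, 12) + (3, 16). λ = (16 - 12)/(3 - 11) ≡ 4/11 mod 19. 11⁻¹ ≡ 7 (mod 19) since 11·7 = 77 ≡ 1, so λ ≡ 9.
  x = λ² - 11 - 3 = 81 - 14 ≡ 10; y = λ·(11 - 10) - 12 ≡ 16. → (10, 16)
4G: (10, 16) + (3, 16). λ = (16 - 16)/(3 - 10) ≡ 0/12 mod 19. 12⁻¹ ≡ 8 (mod 19) since 12·8 = 96 ≡ 1, so λ ≡ 0.
  x = λ² - 10 - 3 = 0 - 13 ≡ 6; y = λ·(10 - 6) - 16 ≡ 3. → (6, 3)
5G: (6, 3) + (3, 16). λ = (16 - 3)/(3 - 6) ≡ 13/16 mod 19. 16⁻¹ ≡ 6 (mod 19), so λ ≡ 2.
  x = λ² - 6 - 3 = 4 - 9 ≡ 14; y = λ·(6 - 14) - 3 ≡ 0. → (14, 0)
6G: (14, 0) + (3, 16). λ = (16 - 0)/(3 - 14) ≡ 16/8 mod 19. 8⁻¹ ≡ 12 (mod 19), so λ ≡ 2.
  x = λ² - 14 - 3 = 4 - 17 ≡ 6; y = λ·(14 - 6) - 0 ≡ 16. → (6, 16)
7G: (6, 16) + (3, 16). λ = (16 - 16)/(3 - 6) ≡ 0/16 mod 19. 16⁻¹ ≡ 6 (mod 19) since 16·6 = 96 ≡ 1, so λ ≡ 0.
  x = λ² - 6 - 3 = 0 - 9 ≡ 10; y = λ·(6 - 10) - 16 ≡ 3. → (10, 3)
8G: (10, 3) + (3, 16). λ = (16 - 3)/(3 - 10) ≡ 13/12 mod 19. 12⁻¹ ≡ 8 (mod 19), so λ ≡ 9.
  x = λ² - 10 - 3 = 81 - 13 ≡ 11; y = λ·(10 - 11) - 3 ≡ 7. → (11, 7)
9G: (11, 7) + (3, 16). λ = (16 - 7)/(3 - 11) ≡ 9/11 mod 19. 11⁻¹ ≡ 7 (mod 19), so λ ≡ 6.
  x = λ² - 11 - 3 = 36 - 14 ≡ 3; y = λ·(11 - 3) - 7 ≡ 3. → (3, 3)
10G: (3, 3) + (3, 16): same x and y₁ ≡ -y₂, so the sum is the point at infinity.

O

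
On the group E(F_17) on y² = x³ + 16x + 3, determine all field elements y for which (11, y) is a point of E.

none

x³ + 16x + 3 = 1510 ≡ 14 (mod 17).
14 is a non-residue mod 17; no y exists.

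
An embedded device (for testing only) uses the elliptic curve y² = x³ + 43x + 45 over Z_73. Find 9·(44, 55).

Write G = (44, 55).
Repeated addition: build up to 9G.
2G: tangent at (44, 55): λ = (3·44² + 43)/(2·55) ≡ 11/37. 37⁻¹ ≡ 2 (mod 73) since 37·2 = 74 ≡ 1, so λ ≡ 11·2 ≡ 22.
  x = λ² - 44 - 44 = 484 - 88 ≡ 31; y = λ·(44 - 31) - 55 ≡ 12. → (31, 12)
3G: (31, 12) + (44, 55). λ = (55 - 12)/(44 - 31) ≡ 43/13 mod 73. 13⁻¹ ≡ 45 (mod 73), so λ ≡ 37.
  x = λ² - 31 - 44 = 1369 - 75 ≡ 53; y = λ·(31 - 53) - 12 ≡ 50. → (53, 50)
4G: (53, 50) + (44, 55). λ = (55 - 50)/(44 - 53) ≡ 5/64 mod 73. 64⁻¹ ≡ 8 (mod 73), so λ ≡ 40.
  x = λ² - 53 - 44 = 1600 - 97 ≡ 43; y = λ·(53 - 43) - 50 ≡ 58. → (43, 58)
5G: (43, 58) + (44, 55). λ = (55 - 58)/(44 - 43) ≡ 70/1 mod 73. 1⁻¹ ≡ 1 (mod 73), so λ ≡ 70.
  x = λ² - 43 - 44 = 4900 - 87 ≡ 68; y = λ·(43 - 68) - 58 ≡ 17. → (68, 17)
6G: (68, 17) + (44, 55). λ = (55 - 17)/(44 - 68) ≡ 38/49 mod 73. 49⁻¹ ≡ 3 (mod 73) since 49·3 = 147 ≡ 1, so λ ≡ 41.
  x = λ² - 68 - 44 = 1681 - 112 ≡ 36; y = λ·(68 - 36) - 17 ≡ 54. → (36, 54)
7G: (36, 54) + (44, 55). λ = (55 - 54)/(44 - 36) ≡ 1/8 mod 73. 8⁻¹ ≡ 64 (mod 73) since 8·64 = 512 ≡ 1, so λ ≡ 64.
  x = λ² - 36 - 44 = 4096 - 80 ≡ 1; y = λ·(36 - 1) - 54 ≡ 69. → (1, 69)
8G: (1, 69) + (44, 55). λ = (55 - 69)/(44 - 1) ≡ 59/43 mod 73. 43⁻¹ ≡ 17 (mod 73), so λ ≡ 54.
  x = λ² - 1 - 44 = 2916 - 45 ≡ 24; y = λ·(1 - 24) - 69 ≡ 3. → (24, 3)
9G: (24, 3) + (44, 55). λ = (55 - 3)/(44 - 24) ≡ 52/20 mod 73. 20⁻¹ ≡ 11 (mod 73) since 20·11 = 220 ≡ 1, so λ ≡ 61.
  x = λ² - 24 - 44 = 3721 - 68 ≡ 3; y = λ·(24 - 3) - 3 ≡ 37. → (3, 37)

(3, 37)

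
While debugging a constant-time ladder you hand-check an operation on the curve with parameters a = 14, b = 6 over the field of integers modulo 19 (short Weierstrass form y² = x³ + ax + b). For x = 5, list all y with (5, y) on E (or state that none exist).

x³ + 14x + 6 = 201 ≡ 11 (mod 19).
Square roots of 11 mod 19: 7 and 12 (since 7² = 49 ≡ 11).

7, 12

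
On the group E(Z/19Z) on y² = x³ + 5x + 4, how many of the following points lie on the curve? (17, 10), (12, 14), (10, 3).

(17, 10): 10² ≡ 5, rhs ≡ 5 → on.
(12, 14): 14² ≡ 6, rhs ≡ 6 → on.
(10, 3): 3² ≡ 9, rhs ≡ 9 → on.

3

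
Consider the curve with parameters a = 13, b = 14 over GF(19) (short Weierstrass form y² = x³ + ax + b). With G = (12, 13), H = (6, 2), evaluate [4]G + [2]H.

(10, 17)

First 4G:
Double-and-add on 4 = (100)₂. Start with G = (12, 13) for the leading 1-bit.
double: tangent at (12, 13): λ = (3·12² + 13)/(2·13) ≡ 8/7. 7⁻¹ ≡ 11 (mod 19), so λ ≡ 8·11 ≡ 12.
  x = λ² - 12 - 12 = 144 - 24 ≡ 6; y = λ·(12 - 6) - 13 ≡ 2. → (6, 2)
double: tangent at (6, 2): λ = (3·6² + 13)/(2·2) ≡ 7/4. 4⁻¹ ≡ 5 (mod 19) since 4·5 = 20 ≡ 1, so λ ≡ 7·5 ≡ 16.
  x = λ² - 6 - 6 = 256 - 12 ≡ 16; y = λ·(6 - 16) - 2 ≡ 9. → (16, 9)
4G = (16, 9).
Next 2H:
Repeated addition: build up to 2H.
2H: tangent at (6, 2): λ = (3·6² + 13)/(2·2) ≡ 7/4. 4⁻¹ ≡ 5 (mod 19) since 4·5 = 20 ≡ 1, so λ ≡ 7·5 ≡ 16.
  x = λ² - 6 - 6 = 256 - 12 ≡ 16; y = λ·(6 - 16) - 2 ≡ 9. → (16, 9)
2H = (16, 9).
Finally 4G + 2H:
tangent at (16, 9): λ = (3·16² + 13)/(2·9) ≡ 2/18. 18⁻¹ ≡ 18 (mod 19) since 18·18 = 324 ≡ 1, so λ ≡ 2·18 ≡ 17.
  x = λ² - 16 - 16 = 289 - 32 ≡ 10; y = λ·(16 - 10) - 9 ≡ 17. → (10, 17)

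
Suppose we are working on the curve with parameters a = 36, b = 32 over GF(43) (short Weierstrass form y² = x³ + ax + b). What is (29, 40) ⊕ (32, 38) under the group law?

(35, 7)

(29, 40) + (32, 38). λ = (38 - 40)/(32 - 29) ≡ 41/3 mod 43. 3⁻¹ ≡ 29 (mod 43) since 3·29 = 87 ≡ 1, so λ ≡ 28.
  x = λ² - 29 - 32 = 784 - 61 ≡ 35; y = λ·(29 - 35) - 40 ≡ 7. → (35, 7)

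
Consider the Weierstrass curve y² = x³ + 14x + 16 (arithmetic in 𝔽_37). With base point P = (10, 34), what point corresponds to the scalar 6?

(15, 7)

Double-and-add on 6 = (110)₂. Start with P = (10, 34) for the leading 1-bit.
double: tangent at (10, 34): λ = (3·10² + 14)/(2·34) ≡ 18/31. 31⁻¹ ≡ 6 (mod 37) since 31·6 = 186 ≡ 1, so λ ≡ 18·6 ≡ 34.
  x = λ² - 10 - 10 = 1156 - 20 ≡ 26; y = λ·(10 - 26) - 34 ≡ 14. → (26, 14)
add P: (26, 14) + (10, 34). λ = (34 - 14)/(10 - 26) ≡ 20/21 mod 37. 21⁻¹ ≡ 30 (mod 37), so λ ≡ 8.
  x = λ² - 26 - 10 = 64 - 36 ≡ 28; y = λ·(26 - 28) - 14 ≡ 7. → (28, 7)
double: tangent at (28, 7): λ = (3·28² + 14)/(2·7) ≡ 35/14. 14⁻¹ ≡ 8 (mod 37), so λ ≡ 35·8 ≡ 21.
  x = λ² - 28 - 28 = 441 - 56 ≡ 15; y = λ·(28 - 15) - 7 ≡ 7. → (15, 7)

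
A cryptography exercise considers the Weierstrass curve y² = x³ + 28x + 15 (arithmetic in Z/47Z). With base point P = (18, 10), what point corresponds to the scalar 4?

Double-and-add on 4 = (100)₂. Start with P = (18, 10) for the leading 1-bit.
double: tangent at (18, 10): λ = (3·18² + 28)/(2·10) ≡ 13/20. 20⁻¹ ≡ 40 (mod 47), so λ ≡ 13·40 ≡ 3.
  x = λ² - 18 - 18 = 9 - 36 ≡ 20; y = λ·(18 - 20) - 10 ≡ 31. → (20, 31)
double: tangent at (20, 31): λ = (3·20² + 28)/(2·31) ≡ 6/15. 15⁻¹ ≡ 22 (mod 47), so λ ≡ 6·22 ≡ 38.
  x = λ² - 20 - 20 = 1444 - 40 ≡ 41; y = λ·(20 - 41) - 31 ≡ 17. → (41, 17)

(41, 17)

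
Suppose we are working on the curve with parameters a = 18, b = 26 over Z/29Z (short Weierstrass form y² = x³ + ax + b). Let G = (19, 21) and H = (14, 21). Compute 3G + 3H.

First 3G:
Repeated addition: build up to 3G.
2G: tangent at (19, 21): λ = (3·19² + 18)/(2·21) ≡ 28/13. 13⁻¹ ≡ 9 (mod 29), so λ ≡ 28·9 ≡ 20.
  x = λ² - 19 - 19 = 400 - 38 ≡ 14; y = λ·(19 - 14) - 21 ≡ 21. → (14, 21)
3G: (14, 21) + (19, 21). λ = (21 - 21)/(19 - 14) ≡ 0/5 mod 29. 5⁻¹ ≡ 6 (mod 29), so λ ≡ 0.
  x = λ² - 14 - 19 = 0 - 33 ≡ 25; y = λ·(14 - 25) - 21 ≡ 8. → (25, 8)
3G = (25, 8).
Next 3H:
Repeated addition: build up to 3H.
2H: tangent at (14, 21): λ = (3·14² + 18)/(2·21) ≡ 26/13. 13⁻¹ ≡ 9 (mod 29), so λ ≡ 26·9 ≡ 2.
  x = λ² - 14 - 14 = 4 - 28 ≡ 5; y = λ·(14 - 5) - 21 ≡ 26. → (5, 26)
3H: (5, 26) + (14, 21). λ = (21 - 26)/(14 - 5) ≡ 24/9 mod 29. 9⁻¹ ≡ 13 (mod 29) since 9·13 = 117 ≡ 1, so λ ≡ 22.
  x = λ² - 5 - 14 = 484 - 19 ≡ 1; y = λ·(5 - 1) - 26 ≡ 4. → (1, 4)
3H = (1, 4).
Finally 3G + 3H:
(25, 8) + (1, 4). λ = (4 - 8)/(1 - 25) ≡ 25/5 mod 29. 5⁻¹ ≡ 6 (mod 29) since 5·6 = 30 ≡ 1, so λ ≡ 5.
  x = λ² - 25 - 1 = 25 - 26 ≡ 28; y = λ·(25 - 28) - 8 ≡ 6. → (28, 6)

(28, 6)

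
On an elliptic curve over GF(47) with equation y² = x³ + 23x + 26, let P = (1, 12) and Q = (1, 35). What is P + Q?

The two points share x = 1 and their y-coordinates satisfy 12 + 35 ≡ 0 (mod 47), so they are inverses. Their sum is 𝒪.

O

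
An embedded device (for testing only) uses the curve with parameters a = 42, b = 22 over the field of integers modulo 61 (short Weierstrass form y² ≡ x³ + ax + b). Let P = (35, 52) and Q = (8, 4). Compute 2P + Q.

First 2P:
Repeated addition: build up to 2P.
2P: tangent at (35, 52): λ = (3·35² + 42)/(2·52) ≡ 57/43. 43⁻¹ ≡ 44 (mod 61), so λ ≡ 57·44 ≡ 7.
  x = λ² - 35 - 35 = 49 - 70 ≡ 40; y = λ·(35 - 40) - 52 ≡ 35. → (40, 35)
2P = (40, 35).
Finally 2P + Q:
(40, 35) + (8, 4). λ = (4 - 35)/(8 - 40) ≡ 30/29 mod 61. 29⁻¹ ≡ 40 (mod 61) since 29·40 = 1160 ≡ 1, so λ ≡ 41.
  x = λ² - 40 - 8 = 1681 - 48 ≡ 47; y = λ·(40 - 47) - 35 ≡ 44. → (47, 44)

(47, 44)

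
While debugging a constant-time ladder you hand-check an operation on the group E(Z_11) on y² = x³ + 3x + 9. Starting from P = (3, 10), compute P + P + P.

Repeated addition: build up to 3P.
2P: tangent at (3, 10): λ = (3·3² + 3)/(2·10) ≡ 8/9. 9⁻¹ ≡ 5 (mod 11), so λ ≡ 8·5 ≡ 7.
  x = λ² - 3 - 3 = 49 - 6 ≡ 10; y = λ·(3 - 10) - 10 ≡ 7. → (10, 7)
3P: (10, 7) + (3, 10). λ = (10 - 7)/(3 - 10) ≡ 3/4 mod 11. 4⁻¹ ≡ 3 (mod 11), so λ ≡ 9.
  x = λ² - 10 - 3 = 81 - 13 ≡ 2; y = λ·(10 - 2) - 7 ≡ 10. → (2, 10)

(2, 10)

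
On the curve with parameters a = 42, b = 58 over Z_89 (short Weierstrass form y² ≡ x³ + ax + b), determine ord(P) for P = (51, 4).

2P: tangent at (51, 4): λ = (3·51² + 42)/(2·4) ≡ 13/8. 8⁻¹ ≡ 78 (mod 89), so λ ≡ 13·78 ≡ 35.
  x = λ² - 51 - 51 = 1225 - 102 ≡ 55; y = λ·(51 - 55) - 4 ≡ 34. → (55, 34)
3P: (55, 34) + (51, 4). λ = (4 - 34)/(51 - 55) ≡ 59/85 mod 89. 85⁻¹ ≡ 22 (mod 89), so λ ≡ 52.
  x = λ² - 55 - 51 = 2704 - 106 ≡ 17; y = λ·(55 - 17) - 34 ≡ 73. → (17, 73)
4P: (17, 73) + (51, 4). λ = (4 - 73)/(51 - 17) ≡ 20/34 mod 89. 34⁻¹ ≡ 55 (mod 89), so λ ≡ 32.
  x = λ² - 17 - 51 = 1024 - 68 ≡ 66; y = λ·(17 - 66) - 73 ≡ 50. → (66, 50)
5P: (66, 50) + (51, 4). λ = (4 - 50)/(51 - 66) ≡ 43/74 mod 89. 74⁻¹ ≡ 83 (mod 89), so λ ≡ 9.
  x = λ² - 66 - 51 = 81 - 117 ≡ 53; y = λ·(66 - 53) - 50 ≡ 67. → (53, 67)
6P: (53, 67) + (51, 4). λ = (4 - 67)/(51 - 53) ≡ 26/87 mod 89. 87⁻¹ ≡ 44 (mod 89), so λ ≡ 76.
  x = λ² - 53 - 51 = 5776 - 104 ≡ 65; y = λ·(53 - 65) - 67 ≡ 0. → (65, 0)
7P: (65, 0) + (51, 4). λ = (4 - 0)/(51 - 65) ≡ 4/75 mod 89. 75⁻¹ ≡ 19 (mod 89), so λ ≡ 76.
  x = λ² - 65 - 51 = 5776 - 116 ≡ 53; y = λ·(65 - 53) - 0 ≡ 22. → (53, 22)
8P: (53, 22) + (51, 4). λ = (4 - 22)/(51 - 53) ≡ 71/87 mod 89. 87⁻¹ ≡ 44 (mod 89), so λ ≡ 9.
  x = λ² - 53 - 51 = 81 - 104 ≡ 66; y = λ·(53 - 66) - 22 ≡ 39. → (66, 39)
9P: (66, 39) + (51, 4). λ = (4 - 39)/(51 - 66) ≡ 54/74 mod 89. 74⁻¹ ≡ 83 (mod 89), so λ ≡ 32.
  x = λ² - 66 - 51 = 1024 - 117 ≡ 17; y = λ·(66 - 17) - 39 ≡ 16. → (17, 16)
10P: (17, 16) + (51, 4). λ = (4 - 16)/(51 - 17) ≡ 77/34 mod 89. 34⁻¹ ≡ 55 (mod 89) since 34·55 = 1870 ≡ 1, so λ ≡ 52.
  x = λ² - 17 - 51 = 2704 - 68 ≡ 55; y = λ·(17 - 55) - 16 ≡ 55. → (55, 55)
11P: (55, 55) + (51, 4). λ = (4 - 55)/(51 - 55) ≡ 38/85 mod 89. 85⁻¹ ≡ 22 (mod 89), so λ ≡ 35.
  x = λ² - 55 - 51 = 1225 - 106 ≡ 51; y = λ·(55 - 51) - 55 ≡ 85. → (51, 85)
12P: (51, 85) + (51, 4): same x and y₁ ≡ -y₂, so the sum is O.
12P = O, so the order is 12.

12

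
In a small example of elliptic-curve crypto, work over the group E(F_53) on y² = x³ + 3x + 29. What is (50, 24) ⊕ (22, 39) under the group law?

(50, 24) + (22, 39). λ = (39 - 24)/(22 - 50) ≡ 15/25 mod 53. 25⁻¹ ≡ 17 (mod 53), so λ ≡ 43.
  x = λ² - 50 - 22 = 1849 - 72 ≡ 28; y = λ·(50 - 28) - 24 ≡ 21. → (28, 21)

(28, 21)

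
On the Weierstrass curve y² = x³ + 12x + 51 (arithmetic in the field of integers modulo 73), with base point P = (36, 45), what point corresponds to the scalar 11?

(44, 34)

Repeated addition: build up to 11P.
2P: tangent at (36, 45): λ = (3·36² + 12)/(2·45) ≡ 31/17. 17⁻¹ ≡ 43 (mod 73), so λ ≡ 31·43 ≡ 19.
  x = λ² - 36 - 36 = 361 - 72 ≡ 70; y = λ·(36 - 70) - 45 ≡ 39. → (70, 39)
3P: (70, 39) + (36, 45). λ = (45 - 39)/(36 - 70) ≡ 6/39 mod 73. 39⁻¹ ≡ 15 (mod 73), so λ ≡ 17.
  x = λ² - 70 - 36 = 289 - 106 ≡ 37; y = λ·(70 - 37) - 39 ≡ 11. → (37, 11)
4P: (37, 11) + (36, 45). λ = (45 - 11)/(36 - 37) ≡ 34/72 mod 73. 72⁻¹ ≡ 72 (mod 73) since 72·72 = 5184 ≡ 1, so λ ≡ 39.
  x = λ² - 37 - 36 = 1521 - 73 ≡ 61; y = λ·(37 - 61) - 11 ≡ 2. → (61, 2)
5P: (61, 2) + (36, 45). λ = (45 - 2)/(36 - 61) ≡ 43/48 mod 73. 48⁻¹ ≡ 35 (mod 73) since 48·35 = 1680 ≡ 1, so λ ≡ 45.
  x = λ² - 61 - 36 = 2025 - 97 ≡ 30; y = λ·(61 - 30) - 2 ≡ 6. → (30, 6)
6P: (30, 6) + (36, 45). λ = (45 - 6)/(36 - 30) ≡ 39/6 mod 73. 6⁻¹ ≡ 61 (mod 73), so λ ≡ 43.
  x = λ² - 30 - 36 = 1849 - 66 ≡ 31; y = λ·(30 - 31) - 6 ≡ 24. → (31, 24)
7P: (31, 24) + (36, 45). λ = (45 - 24)/(36 - 31) ≡ 21/5 mod 73. 5⁻¹ ≡ 44 (mod 73), so λ ≡ 48.
  x = λ² - 31 - 36 = 2304 - 67 ≡ 47; y = λ·(31 - 47) - 24 ≡ 11. → (47, 11)
8P: (47, 11) + (36, 45). λ = (45 - 11)/(36 - 47) ≡ 34/62 mod 73. 62⁻¹ ≡ 53 (mod 73) since 62·53 = 3286 ≡ 1, so λ ≡ 50.
  x = λ² - 47 - 36 = 2500 - 83 ≡ 8; y = λ·(47 - 8) - 11 ≡ 41. → (8, 41)
9P: (8, 41) + (36, 45). λ = (45 - 41)/(36 - 8) ≡ 4/28 mod 73. 28⁻¹ ≡ 60 (mod 73), so λ ≡ 21.
  x = λ² - 8 - 36 = 441 - 44 ≡ 32; y = λ·(8 - 32) - 41 ≡ 39. → (32, 39)
10P: (32, 39) + (36, 45). λ = (45 - 39)/(36 - 32) ≡ 6/4 mod 73. 4⁻¹ ≡ 55 (mod 73), so λ ≡ 38.
  x = λ² - 32 - 36 = 1444 - 68 ≡ 62; y = λ·(32 - 62) - 39 ≡ 62. → (62, 62)
11P: (62, 62) + (36, 45). λ = (45 - 62)/(36 - 62) ≡ 56/47 mod 73. 47⁻¹ ≡ 14 (mod 73) since 47·14 = 658 ≡ 1, so λ ≡ 54.
  x = λ² - 62 - 36 = 2916 - 98 ≡ 44; y = λ·(62 - 44) - 62 ≡ 34. → (44, 34)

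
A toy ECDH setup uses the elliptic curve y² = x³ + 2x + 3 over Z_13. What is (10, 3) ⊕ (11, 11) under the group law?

(10, 3) + (11, 11). λ = (11 - 3)/(11 - 10) ≡ 8/1 mod 13. 1⁻¹ ≡ 1 (mod 13), so λ ≡ 8.
  x = λ² - 10 - 11 = 64 - 21 ≡ 4; y = λ·(10 - 4) - 3 ≡ 6. → (4, 6)

(4, 6)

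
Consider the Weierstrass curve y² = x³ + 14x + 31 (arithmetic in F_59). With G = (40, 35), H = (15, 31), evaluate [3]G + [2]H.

(44, 24)

First 3G:
Repeated addition: build up to 3G.
2G: tangent at (40, 35): λ = (3·40² + 14)/(2·35) ≡ 35/11. 11⁻¹ ≡ 43 (mod 59), so λ ≡ 35·43 ≡ 30.
  x = λ² - 40 - 40 = 900 - 80 ≡ 53; y = λ·(40 - 53) - 35 ≡ 47. → (53, 47)
3G: (53, 47) + (40, 35). λ = (35 - 47)/(40 - 53) ≡ 47/46 mod 59. 46⁻¹ ≡ 9 (mod 59) since 46·9 = 414 ≡ 1, so λ ≡ 10.
  x = λ² - 53 - 40 = 100 - 93 ≡ 7; y = λ·(53 - 7) - 47 ≡ 0. → (7, 0)
3G = (7, 0).
Next 2H:
Repeated addition: build up to 2H.
2H: tangent at (15, 31): λ = (3·15² + 14)/(2·31) ≡ 40/3. 3⁻¹ ≡ 20 (mod 59), so λ ≡ 40·20 ≡ 33.
  x = λ² - 15 - 15 = 1089 - 30 ≡ 56; y = λ·(15 - 56) - 31 ≡ 32. → (56, 32)
2H = (56, 32).
Finally 3G + 2H:
(7, 0) + (56, 32). λ = (32 - 0)/(56 - 7) ≡ 32/49 mod 59. 49⁻¹ ≡ 53 (mod 59), so λ ≡ 44.
  x = λ² - 7 - 56 = 1936 - 63 ≡ 44; y = λ·(7 - 44) - 0 ≡ 24. → (44, 24)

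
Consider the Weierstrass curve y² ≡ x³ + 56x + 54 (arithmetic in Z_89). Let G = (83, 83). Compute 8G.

(77, 71)

Double-and-add on 8 = (1000)₂. Start with G = (83, 83) for the leading 1-bit.
double: tangent at (83, 83): λ = (3·83² + 56)/(2·83) ≡ 75/77. 77⁻¹ ≡ 37 (mod 89), so λ ≡ 75·37 ≡ 16.
  x = λ² - 83 - 83 = 256 - 166 ≡ 1; y = λ·(83 - 1) - 83 ≡ 72. → (1, 72)
double: tangent at (1, 72): λ = (3·1² + 56)/(2·72) ≡ 59/55. 55⁻¹ ≡ 34 (mod 89), so λ ≡ 59·34 ≡ 48.
  x = λ² - 1 - 1 = 2304 - 2 ≡ 77; y = λ·(1 - 77) - 72 ≡ 18. → (77, 18)
double: tangent at (77, 18): λ = (3·77² + 56)/(2·18) ≡ 43/36. 36⁻¹ ≡ 47 (mod 89), so λ ≡ 43·47 ≡ 63.
  x = λ² - 77 - 77 = 3969 - 154 ≡ 77; y = λ·(77 - 77) - 18 ≡ 71. → (77, 71)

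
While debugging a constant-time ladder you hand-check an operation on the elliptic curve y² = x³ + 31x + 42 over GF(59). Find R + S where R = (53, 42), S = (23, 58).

(4, 42)

(53, 42) + (23, 58). λ = (58 - 42)/(23 - 53) ≡ 16/29 mod 59. 29⁻¹ ≡ 57 (mod 59), so λ ≡ 27.
  x = λ² - 53 - 23 = 729 - 76 ≡ 4; y = λ·(53 - 4) - 42 ≡ 42. → (4, 42)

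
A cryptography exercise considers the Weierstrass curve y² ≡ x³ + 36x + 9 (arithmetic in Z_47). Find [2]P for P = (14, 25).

(43, 6)

tangent at (14, 25): λ = (3·14² + 36)/(2·25) ≡ 13/3. 3⁻¹ ≡ 16 (mod 47), so λ ≡ 13·16 ≡ 20.
  x = λ² - 14 - 14 = 400 - 28 ≡ 43; y = λ·(14 - 43) - 25 ≡ 6. → (43, 6)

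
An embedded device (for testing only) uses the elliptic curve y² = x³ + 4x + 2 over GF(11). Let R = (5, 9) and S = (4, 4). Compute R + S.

(5, 9) + (4, 4). λ = (4 - 9)/(4 - 5) ≡ 6/10 mod 11. 10⁻¹ ≡ 10 (mod 11), so λ ≡ 5.
  x = λ² - 5 - 4 = 25 - 9 ≡ 5; y = λ·(5 - 5) - 9 ≡ 2. → (5, 2)

(5, 2)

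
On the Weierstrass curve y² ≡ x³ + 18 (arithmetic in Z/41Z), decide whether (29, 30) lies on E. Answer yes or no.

y² = 30² ≡ 39; x³ + 0x + 18 = 24407 ≡ 12 (mod 41). 39 ≠ 12.

no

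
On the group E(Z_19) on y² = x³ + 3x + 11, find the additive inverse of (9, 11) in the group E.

(9, 8)

-(9, 11) = (9, -11 mod 19) = (9, 8).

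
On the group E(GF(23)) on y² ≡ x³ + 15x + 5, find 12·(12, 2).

Write G = (12, 2).
Double-and-add on 12 = (1100)₂. Start with G = (12, 2) for the leading 1-bit.
double: tangent at (12, 2): λ = (3·12² + 15)/(2·2) ≡ 10/4. 4⁻¹ ≡ 6 (mod 23), so λ ≡ 10·6 ≡ 14.
  x = λ² - 12 - 12 = 196 - 24 ≡ 11; y = λ·(12 - 11) - 2 ≡ 12. → (11, 12)
add G: (11, 12) + (12, 2). λ = (2 - 12)/(12 - 11) ≡ 13/1 mod 23. 1⁻¹ ≡ 1 (mod 23) since 1·1 = 1 ≡ 1, so λ ≡ 13.
  x = λ² - 11 - 12 = 169 - 23 ≡ 8; y = λ·(11 - 8) - 12 ≡ 4. → (8, 4)
double: tangent at (8, 4): λ = (3·8² + 15)/(2·4) ≡ 0/8. 8⁻¹ ≡ 3 (mod 23) since 8·3 = 24 ≡ 1, so λ ≡ 0·3 ≡ 0.
  x = λ² - 8 - 8 = 0 - 16 ≡ 7; y = λ·(8 - 7) - 4 ≡ 19. → (7, 19)
double: tangent at (7, 19): λ = (3·7² + 15)/(2·19) ≡ 1/15. 15⁻¹ ≡ 20 (mod 23), so λ ≡ 1·20 ≡ 20.
  x = λ² - 7 - 7 = 400 - 14 ≡ 18; y = λ·(7 - 18) - 19 ≡ 14. → (18, 14)

(18, 14)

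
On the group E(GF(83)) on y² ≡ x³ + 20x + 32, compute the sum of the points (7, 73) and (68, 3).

(73, 49)

(7, 73) + (68, 3). λ = (3 - 73)/(68 - 7) ≡ 13/61 mod 83. 61⁻¹ ≡ 49 (mod 83), so λ ≡ 56.
  x = λ² - 7 - 68 = 3136 - 75 ≡ 73; y = λ·(7 - 73) - 73 ≡ 49. → (73, 49)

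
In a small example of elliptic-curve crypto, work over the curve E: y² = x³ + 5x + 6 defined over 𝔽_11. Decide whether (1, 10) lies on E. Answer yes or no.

y² = 10² ≡ 1; x³ + 5x + 6 = 12 ≡ 1 (mod 11). 1 = 1.

yes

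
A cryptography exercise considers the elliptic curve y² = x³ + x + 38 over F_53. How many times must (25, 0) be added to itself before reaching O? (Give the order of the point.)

2

2P: (25, 0) + (25, 0): same x and y₁ ≡ -y₂, so the sum is O.
2P = O, so the order is 2.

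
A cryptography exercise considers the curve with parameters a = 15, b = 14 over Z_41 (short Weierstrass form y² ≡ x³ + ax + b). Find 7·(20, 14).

Write G = (20, 14).
Repeated addition: build up to 7G.
2G: tangent at (20, 14): λ = (3·20² + 15)/(2·14) ≡ 26/28. 28⁻¹ ≡ 22 (mod 41) since 28·22 = 616 ≡ 1, so λ ≡ 26·22 ≡ 39.
  x = λ² - 20 - 20 = 1521 - 40 ≡ 5; y = λ·(20 - 5) - 14 ≡ 38. → (5, 38)
3G: (5, 38) + (20, 14). λ = (14 - 38)/(20 - 5) ≡ 17/15 mod 41. 15⁻¹ ≡ 11 (mod 41), so λ ≡ 23.
  x = λ² - 5 - 20 = 529 - 25 ≡ 12; y = λ·(5 - 12) - 38 ≡ 6. → (12, 6)
4G: (12, 6) + (20, 14). λ = (14 - 6)/(20 - 12) ≡ 8/8 mod 41. 8⁻¹ ≡ 36 (mod 41) since 8·36 = 288 ≡ 1, so λ ≡ 1.
  x = λ² - 12 - 20 = 1 - 32 ≡ 10; y = λ·(12 - 10) - 6 ≡ 37. → (10, 37)
5G: (10, 37) + (20, 14). λ = (14 - 37)/(20 - 10) ≡ 18/10 mod 41. 10⁻¹ ≡ 37 (mod 41), so λ ≡ 10.
  x = λ² - 10 - 20 = 100 - 30 ≡ 29; y = λ·(10 - 29) - 37 ≡ 19. → (29, 19)
6G: (29, 19) + (20, 14). λ = (14 - 19)/(20 - 29) ≡ 36/32 mod 41. 32⁻¹ ≡ 9 (mod 41) since 32·9 = 288 ≡ 1, so λ ≡ 37.
  x = λ² - 29 - 20 = 1369 - 49 ≡ 8; y = λ·(29 - 8) - 19 ≡ 20. → (8, 20)
7G: (8, 20) + (20, 14). λ = (14 - 20)/(20 - 8) ≡ 35/12 mod 41. 12⁻¹ ≡ 24 (mod 41), so λ ≡ 20.
  x = λ² - 8 - 20 = 400 - 28 ≡ 3; y = λ·(8 - 3) - 20 ≡ 39. → (3, 39)

(3, 39)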